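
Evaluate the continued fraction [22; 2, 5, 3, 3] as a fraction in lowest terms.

Fold from the inside: start with 3/1.
  3 + 1/3 = 10/3
  5 + 3/10 = 53/10
  2 + 10/53 = 116/53
  22 + 53/116 = 2605/116

2605/116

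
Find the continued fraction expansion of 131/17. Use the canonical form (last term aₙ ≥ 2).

[7; 1, 2, 2, 2]

131 = 7*17 + 12
17 = 1*12 + 5
12 = 2*5 + 2
5 = 2*2 + 1
2 = 2*1 + 0  (stop)
So 131/17 = [7; 1, 2, 2, 2].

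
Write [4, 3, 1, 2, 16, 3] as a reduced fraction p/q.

2354/551

Using pₖ = aₖpₖ₋₁ + pₖ₋₂ and qₖ = aₖqₖ₋₁ + qₖ₋₂:
  k=0: a=4, p=4, q=1
  k=1: a=3, p=13, q=3
  k=2: a=1, p=17, q=4
  k=3: a=2, p=47, q=11
  k=4: a=16, p=769, q=180
  k=5: a=3, p=2354, q=551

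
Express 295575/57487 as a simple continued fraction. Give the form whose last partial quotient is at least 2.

295575 = 5·57487 + 8140
57487 = 7·8140 + 507
8140 = 16·507 + 28
507 = 18·28 + 3
28 = 9·3 + 1
3 = 3·1 + 0  (stop)
So 295575/57487 = [5; 7, 16, 18, 9, 3].

[5; 7, 16, 18, 9, 3]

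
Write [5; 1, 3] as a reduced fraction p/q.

23/4

Using pₖ = aₖpₖ₋₁ + pₖ₋₂ and qₖ = aₖqₖ₋₁ + qₖ₋₂:
  k=0: a=5, p=5, q=1
  k=1: a=1, p=6, q=1
  k=2: a=3, p=23, q=4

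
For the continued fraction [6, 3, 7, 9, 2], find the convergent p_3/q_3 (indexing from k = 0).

Using pₖ = aₖpₖ₋₁ + pₖ₋₂, qₖ = aₖqₖ₋₁ + qₖ₋₂ (with p₋₁=1, p₋₂=0, q₋₁=0, q₋₂=1):
  k=0: a=6, p=6, q=1
  k=1: a=3, p=19, q=3
  k=2: a=7, p=139, q=22
  k=3: a=9, p=1270, q=201

1270/201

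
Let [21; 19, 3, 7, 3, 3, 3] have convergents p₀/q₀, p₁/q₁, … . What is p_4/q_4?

Using pₖ = aₖpₖ₋₁ + pₖ₋₂, qₖ = aₖqₖ₋₁ + qₖ₋₂ (with p₋₁=1, p₋₂=0, q₋₁=0, q₋₂=1):
  k=0: a=21, p=21, q=1
  k=1: a=19, p=400, q=19
  k=2: a=3, p=1221, q=58
  k=3: a=7, p=8947, q=425
  k=4: a=3, p=28062, q=1333

28062/1333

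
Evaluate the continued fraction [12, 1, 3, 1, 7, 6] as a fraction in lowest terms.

Fold from the inside: start with 6/1.
  7 + 1/6 = 43/6
  1 + 6/43 = 49/43
  3 + 43/49 = 190/49
  1 + 49/190 = 239/190
  12 + 190/239 = 3058/239

3058/239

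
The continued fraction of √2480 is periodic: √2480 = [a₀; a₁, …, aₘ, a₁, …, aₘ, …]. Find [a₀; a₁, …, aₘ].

a₀ = ⌊√2480⌋ = 49.
With m₀=0, d₀=1 and mₖ₊₁ = dₖaₖ − mₖ, dₖ₊₁ = (n − mₖ₊₁²)/dₖ, aₖ₊₁ = ⌊(a₀+mₖ₊₁)/dₖ₊₁⌋:
  k=1: m=49, d=79, a=1
  k=2: m=30, d=20, a=3
  k=3: m=30, d=79, a=1
  k=4: m=49, d=1, a=98
d=1 and a=2a₀=98 at k=4, so the next step gives (m, d) = (49, 79) again — its k=1 value — and the period has length 4.

[49; 1, 3, 1, 98]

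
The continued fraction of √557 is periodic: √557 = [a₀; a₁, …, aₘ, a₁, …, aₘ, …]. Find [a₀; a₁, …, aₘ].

a₀ = ⌊√557⌋ = 23.

[23; 1, 1, 1, 1, 46]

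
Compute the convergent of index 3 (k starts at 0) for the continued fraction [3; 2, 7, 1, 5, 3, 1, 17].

59/17

Using pₖ = aₖpₖ₋₁ + pₖ₋₂, qₖ = aₖqₖ₋₁ + qₖ₋₂ (with p₋₁=1, p₋₂=0, q₋₁=0, q₋₂=1):
  k=0: a=3, p=3, q=1
  k=1: a=2, p=7, q=2
  k=2: a=7, p=52, q=15
  k=3: a=1, p=59, q=17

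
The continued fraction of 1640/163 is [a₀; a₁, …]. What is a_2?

1640 = 10·163 + 10   →  a_0 = 10
163 = 16·10 + 3   →  a_1 = 16
10 = 3·3 + 1   →  a_2 = 3

3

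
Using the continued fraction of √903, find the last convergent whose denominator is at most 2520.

36090/1201

√903 = [30; 20, 60, …] (period length 2).
Convergents:
  p_0/q_0 = 30/1
  p_1/q_1 = 601/20
  p_2/q_2 = 36090/1201
  p_3/q_3 = 722401/24040
q_2 = 1201 ≤ 2520 < 24040 = q_3, so the answer is 36090/1201.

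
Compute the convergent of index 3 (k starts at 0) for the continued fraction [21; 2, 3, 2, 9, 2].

Using pₖ = aₖpₖ₋₁ + pₖ₋₂, qₖ = aₖqₖ₋₁ + qₖ₋₂ (with p₋₁=1, p₋₂=0, q₋₁=0, q₋₂=1):
  k=0: a=21, p=21, q=1
  k=1: a=2, p=43, q=2
  k=2: a=3, p=150, q=7
  k=3: a=2, p=343, q=16

343/16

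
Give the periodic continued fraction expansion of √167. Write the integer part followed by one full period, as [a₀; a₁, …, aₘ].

a₀ = ⌊√167⌋ = 12.
With m₀=0, d₀=1 and mₖ₊₁ = dₖaₖ − mₖ, dₖ₊₁ = (n − mₖ₊₁²)/dₖ, aₖ₊₁ = ⌊(a₀+mₖ₊₁)/dₖ₊₁⌋:
  k=1: m=12, d=23, a=1
  k=2: m=11, d=2, a=11
  k=3: m=11, d=23, a=1
  k=4: m=12, d=1, a=24
d=1 and a=2a₀=24 at k=4, so the next step gives (m, d) = (12, 23) again — its k=1 value — and the period has length 4.

[12; 1, 11, 1, 24]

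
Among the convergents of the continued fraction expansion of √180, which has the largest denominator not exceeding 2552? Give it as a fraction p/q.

√180 = [13; 2, 2, 2, 26, …] (period length 4).
Convergents:
  p_0/q_0 = 13/1
  p_1/q_1 = 27/2
  p_2/q_2 = 67/5
  p_3/q_3 = 161/12
  p_4/q_4 = 4253/317
  p_5/q_5 = 8667/646
  p_6/q_6 = 21587/1609
  p_7/q_7 = 51841/3864
q_6 = 1609 ≤ 2552 < 3864 = q_7, so the answer is 21587/1609.

21587/1609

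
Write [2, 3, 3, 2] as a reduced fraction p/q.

Fold from the inside: start with 2/1.
  3 + 1/2 = 7/2
  3 + 2/7 = 23/7
  2 + 7/23 = 53/23

53/23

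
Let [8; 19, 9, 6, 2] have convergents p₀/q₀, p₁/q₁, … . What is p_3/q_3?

8463/1051

Using pₖ = aₖpₖ₋₁ + pₖ₋₂, qₖ = aₖqₖ₋₁ + qₖ₋₂ (with p₋₁=1, p₋₂=0, q₋₁=0, q₋₂=1):
  k=0: a=8, p=8, q=1
  k=1: a=19, p=153, q=19
  k=2: a=9, p=1385, q=172
  k=3: a=6, p=8463, q=1051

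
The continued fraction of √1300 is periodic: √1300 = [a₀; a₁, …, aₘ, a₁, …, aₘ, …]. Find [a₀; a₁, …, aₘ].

[36; 18, 72]

a₀ = ⌊√1300⌋ = 36.
With m₀=0, d₀=1 and mₖ₊₁ = dₖaₖ − mₖ, dₖ₊₁ = (n − mₖ₊₁²)/dₖ, aₖ₊₁ = ⌊(a₀+mₖ₊₁)/dₖ₊₁⌋:
  k=1: m=36, d=4, a=18
  k=2: m=36, d=1, a=72
d=1 and a=2a₀=72 at k=2, so the next step gives (m, d) = (36, 4) again — its k=1 value — and the period has length 2.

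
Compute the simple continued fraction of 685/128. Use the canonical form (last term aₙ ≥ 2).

685 = 5×128 + 45
128 = 2×45 + 38
45 = 1×38 + 7
38 = 5×7 + 3
7 = 2×3 + 1
3 = 3×1 + 0  (stop)
So 685/128 = [5; 2, 1, 5, 2, 3].

[5; 2, 1, 5, 2, 3]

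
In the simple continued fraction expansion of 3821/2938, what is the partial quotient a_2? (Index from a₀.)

3

3821 = 1·2938 + 883   →  a_0 = 1
2938 = 3·883 + 289   →  a_1 = 3
883 = 3·289 + 16   →  a_2 = 3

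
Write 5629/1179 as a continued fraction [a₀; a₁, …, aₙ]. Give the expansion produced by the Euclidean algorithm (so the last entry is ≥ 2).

[4; 1, 3, 2, 3, 5, 7]

5629 = 4*1179 + 913
1179 = 1*913 + 266
913 = 3*266 + 115
266 = 2*115 + 36
115 = 3*36 + 7
36 = 5*7 + 1
7 = 7*1 + 0  (stop)
So 5629/1179 = [4; 1, 3, 2, 3, 5, 7].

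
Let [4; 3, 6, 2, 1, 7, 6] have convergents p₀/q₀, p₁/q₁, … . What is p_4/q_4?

Using pₖ = aₖpₖ₋₁ + pₖ₋₂, qₖ = aₖqₖ₋₁ + qₖ₋₂ (with p₋₁=1, p₋₂=0, q₋₁=0, q₋₂=1):
  k=0: a=4, p=4, q=1
  k=1: a=3, p=13, q=3
  k=2: a=6, p=82, q=19
  k=3: a=2, p=177, q=41
  k=4: a=1, p=259, q=60

259/60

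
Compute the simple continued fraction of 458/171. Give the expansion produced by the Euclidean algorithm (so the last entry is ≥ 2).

458 = 2·171 + 116
171 = 1·116 + 55
116 = 2·55 + 6
55 = 9·6 + 1
6 = 6·1 + 0  (stop)
So 458/171 = [2; 1, 2, 9, 6].

[2; 1, 2, 9, 6]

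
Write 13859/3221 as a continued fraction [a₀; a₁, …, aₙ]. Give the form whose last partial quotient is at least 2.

13859 = 4*3221 + 975
3221 = 3*975 + 296
975 = 3*296 + 87
296 = 3*87 + 35
87 = 2*35 + 17
35 = 2*17 + 1
17 = 17*1 + 0  (stop)
So 13859/3221 = [4; 3, 3, 3, 2, 2, 17].

[4; 3, 3, 3, 2, 2, 17]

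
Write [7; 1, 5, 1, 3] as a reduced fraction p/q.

212/27

Fold from the inside: start with 3/1.
  1 + 1/3 = 4/3
  5 + 3/4 = 23/4
  1 + 4/23 = 27/23
  7 + 23/27 = 212/27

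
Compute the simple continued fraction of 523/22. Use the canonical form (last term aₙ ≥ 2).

523 = 23×22 + 17
22 = 1×17 + 5
17 = 3×5 + 2
5 = 2×2 + 1
2 = 2×1 + 0  (stop)
So 523/22 = [23; 1, 3, 2, 2].

[23; 1, 3, 2, 2]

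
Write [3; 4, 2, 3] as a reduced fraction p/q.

Using pₖ = aₖpₖ₋₁ + pₖ₋₂ and qₖ = aₖqₖ₋₁ + qₖ₋₂:
  k=0: a=3, p=3, q=1
  k=1: a=4, p=13, q=4
  k=2: a=2, p=29, q=9
  k=3: a=3, p=100, q=31

100/31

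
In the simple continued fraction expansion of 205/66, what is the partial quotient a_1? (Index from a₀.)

205 = 3·66 + 7   →  a_0 = 3
66 = 9·7 + 3   →  a_1 = 9

9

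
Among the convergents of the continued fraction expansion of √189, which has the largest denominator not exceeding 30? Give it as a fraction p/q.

55/4

√189 = [13; 1, 2, 1, 26, …] (period length 4).
Convergents:
  p_0/q_0 = 13/1
  p_1/q_1 = 14/1
  p_2/q_2 = 41/3
  p_3/q_3 = 55/4
  p_4/q_4 = 1471/107
q_3 = 4 ≤ 30 < 107 = q_4, so the answer is 55/4.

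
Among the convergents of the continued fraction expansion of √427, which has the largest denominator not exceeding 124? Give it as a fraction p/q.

√427 = [20; 1, 1, 1, 40, …] (period length 4).
Convergents:
  p_0/q_0 = 20/1
  p_1/q_1 = 21/1
  p_2/q_2 = 41/2
  p_3/q_3 = 62/3
  p_4/q_4 = 2521/122
  p_5/q_5 = 2583/125
q_4 = 122 ≤ 124 < 125 = q_5, so the answer is 2521/122.

2521/122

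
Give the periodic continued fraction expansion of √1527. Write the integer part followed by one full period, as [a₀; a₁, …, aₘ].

a₀ = ⌊√1527⌋ = 39.
With m₀=0, d₀=1 and mₖ₊₁ = dₖaₖ − mₖ, dₖ₊₁ = (n − mₖ₊₁²)/dₖ, aₖ₊₁ = ⌊(a₀+mₖ₊₁)/dₖ₊₁⌋:
  k=1: m=39, d=6, a=13
  k=2: m=39, d=1, a=78
d=1 and a=2a₀=78 at k=2, so the next step gives (m, d) = (39, 6) again — its k=1 value — and the period has length 2.

[39; 13, 78]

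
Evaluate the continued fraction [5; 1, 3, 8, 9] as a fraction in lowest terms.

1733/301

Fold from the inside: start with 9/1.
  8 + 1/9 = 73/9
  3 + 9/73 = 228/73
  1 + 73/228 = 301/228
  5 + 228/301 = 1733/301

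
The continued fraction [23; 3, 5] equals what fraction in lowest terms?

373/16

Fold from the inside: start with 5/1.
  3 + 1/5 = 16/5
  23 + 5/16 = 373/16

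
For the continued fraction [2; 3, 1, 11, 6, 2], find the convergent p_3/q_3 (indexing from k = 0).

Using pₖ = aₖpₖ₋₁ + pₖ₋₂, qₖ = aₖqₖ₋₁ + qₖ₋₂ (with p₋₁=1, p₋₂=0, q₋₁=0, q₋₂=1):
  k=0: a=2, p=2, q=1
  k=1: a=3, p=7, q=3
  k=2: a=1, p=9, q=4
  k=3: a=11, p=106, q=47

106/47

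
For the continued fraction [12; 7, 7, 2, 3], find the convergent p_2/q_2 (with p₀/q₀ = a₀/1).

607/50

Using pₖ = aₖpₖ₋₁ + pₖ₋₂, qₖ = aₖqₖ₋₁ + qₖ₋₂ (with p₋₁=1, p₋₂=0, q₋₁=0, q₋₂=1):
  k=0: a=12, p=12, q=1
  k=1: a=7, p=85, q=7
  k=2: a=7, p=607, q=50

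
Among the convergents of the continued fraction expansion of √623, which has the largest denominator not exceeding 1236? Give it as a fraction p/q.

√623 = [24; 1, 23, 1, 48, …] (period length 4).
Convergents:
  p_0/q_0 = 24/1
  p_1/q_1 = 25/1
  p_2/q_2 = 599/24
  p_3/q_3 = 624/25
  p_4/q_4 = 30551/1224
  p_5/q_5 = 31175/1249
q_4 = 1224 ≤ 1236 < 1249 = q_5, so the answer is 30551/1224.

30551/1224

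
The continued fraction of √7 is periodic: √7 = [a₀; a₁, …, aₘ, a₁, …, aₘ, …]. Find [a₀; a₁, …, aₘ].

a₀ = ⌊√7⌋ = 2.
With m₀=0, d₀=1 and mₖ₊₁ = dₖaₖ − mₖ, dₖ₊₁ = (n − mₖ₊₁²)/dₖ, aₖ₊₁ = ⌊(a₀+mₖ₊₁)/dₖ₊₁⌋:
  k=1: m=2, d=3, a=1
  k=2: m=1, d=2, a=1
  k=3: m=1, d=3, a=1
  k=4: m=2, d=1, a=4
d=1 and a=2a₀=4 at k=4, so the next step gives (m, d) = (2, 3) again — its k=1 value — and the period has length 4.

[2; 1, 1, 1, 4]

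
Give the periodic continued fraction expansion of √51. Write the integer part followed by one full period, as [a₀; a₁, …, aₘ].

[7; 7, 14]

a₀ = ⌊√51⌋ = 7.
With m₀=0, d₀=1 and mₖ₊₁ = dₖaₖ − mₖ, dₖ₊₁ = (n − mₖ₊₁²)/dₖ, aₖ₊₁ = ⌊(a₀+mₖ₊₁)/dₖ₊₁⌋:
  k=1: m=7, d=2, a=7
  k=2: m=7, d=1, a=14
d=1 and a=2a₀=14 at k=2, so the next step gives (m, d) = (7, 2) again — its k=1 value — and the period has length 2.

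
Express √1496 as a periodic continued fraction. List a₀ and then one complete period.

[38; 1, 2, 9, 2, 1, 76]

a₀ = ⌊√1496⌋ = 38.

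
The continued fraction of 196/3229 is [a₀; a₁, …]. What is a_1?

16

196 = 0·3229 + 196   →  a_0 = 0
3229 = 16·196 + 93   →  a_1 = 16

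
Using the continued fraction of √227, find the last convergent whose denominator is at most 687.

6795/451

√227 = [15; 15, 30, …] (period length 2).
Convergents:
  p_0/q_0 = 15/1
  p_1/q_1 = 226/15
  p_2/q_2 = 6795/451
  p_3/q_3 = 102151/6780
q_2 = 451 ≤ 687 < 6780 = q_3, so the answer is 6795/451.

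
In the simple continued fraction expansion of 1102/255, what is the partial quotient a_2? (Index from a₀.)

9

1102 = 4·255 + 82   →  a_0 = 4
255 = 3·82 + 9   →  a_1 = 3
82 = 9·9 + 1   →  a_2 = 9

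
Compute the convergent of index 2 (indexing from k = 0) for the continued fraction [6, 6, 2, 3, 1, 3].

Using pₖ = aₖpₖ₋₁ + pₖ₋₂, qₖ = aₖqₖ₋₁ + qₖ₋₂ (with p₋₁=1, p₋₂=0, q₋₁=0, q₋₂=1):
  k=0: a=6, p=6, q=1
  k=1: a=6, p=37, q=6
  k=2: a=2, p=80, q=13

80/13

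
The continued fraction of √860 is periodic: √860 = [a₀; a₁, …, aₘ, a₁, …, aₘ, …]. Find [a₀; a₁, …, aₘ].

[29; 3, 14, 3, 58]

a₀ = ⌊√860⌋ = 29.
With m₀=0, d₀=1 and mₖ₊₁ = dₖaₖ − mₖ, dₖ₊₁ = (n − mₖ₊₁²)/dₖ, aₖ₊₁ = ⌊(a₀+mₖ₊₁)/dₖ₊₁⌋:
  k=1: m=29, d=19, a=3
  k=2: m=28, d=4, a=14
  k=3: m=28, d=19, a=3
  k=4: m=29, d=1, a=58
d=1 and a=2a₀=58 at k=4, so the next step gives (m, d) = (29, 19) again — its k=1 value — and the period has length 4.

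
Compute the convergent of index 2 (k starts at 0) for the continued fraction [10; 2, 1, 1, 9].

31/3

Using pₖ = aₖpₖ₋₁ + pₖ₋₂, qₖ = aₖqₖ₋₁ + qₖ₋₂ (with p₋₁=1, p₋₂=0, q₋₁=0, q₋₂=1):
  k=0: a=10, p=10, q=1
  k=1: a=2, p=21, q=2
  k=2: a=1, p=31, q=3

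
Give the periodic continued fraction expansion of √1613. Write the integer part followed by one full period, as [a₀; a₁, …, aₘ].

[40; 6, 6, 80]

a₀ = ⌊√1613⌋ = 40.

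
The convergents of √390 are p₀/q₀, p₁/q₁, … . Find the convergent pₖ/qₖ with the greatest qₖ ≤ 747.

12481/632

√390 = [19; 1, 2, 1, 38, …] (period length 4).
Convergents:
  p_0/q_0 = 19/1
  p_1/q_1 = 20/1
  p_2/q_2 = 59/3
  p_3/q_3 = 79/4
  p_4/q_4 = 3061/155
  p_5/q_5 = 3140/159
  p_6/q_6 = 9341/473
  p_7/q_7 = 12481/632
  p_8/q_8 = 483619/24489
q_7 = 632 ≤ 747 < 24489 = q_8, so the answer is 12481/632.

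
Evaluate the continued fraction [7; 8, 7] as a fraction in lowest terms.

Fold from the inside: start with 7/1.
  8 + 1/7 = 57/7
  7 + 7/57 = 406/57

406/57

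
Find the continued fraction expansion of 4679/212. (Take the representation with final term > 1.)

[22; 14, 7, 2]

4679 = 22·212 + 15
212 = 14·15 + 2
15 = 7·2 + 1
2 = 2·1 + 0  (stop)
So 4679/212 = [22; 14, 7, 2].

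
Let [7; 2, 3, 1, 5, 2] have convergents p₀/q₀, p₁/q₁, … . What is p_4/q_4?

387/52

Using pₖ = aₖpₖ₋₁ + pₖ₋₂, qₖ = aₖqₖ₋₁ + qₖ₋₂ (with p₋₁=1, p₋₂=0, q₋₁=0, q₋₂=1):
  k=0: a=7, p=7, q=1
  k=1: a=2, p=15, q=2
  k=2: a=3, p=52, q=7
  k=3: a=1, p=67, q=9
  k=4: a=5, p=387, q=52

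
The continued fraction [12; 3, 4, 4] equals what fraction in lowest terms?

677/55

Using pₖ = aₖpₖ₋₁ + pₖ₋₂ and qₖ = aₖqₖ₋₁ + qₖ₋₂:
  k=0: a=12, p=12, q=1
  k=1: a=3, p=37, q=3
  k=2: a=4, p=160, q=13
  k=3: a=4, p=677, q=55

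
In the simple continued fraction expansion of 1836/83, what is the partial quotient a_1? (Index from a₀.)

8

1836 = 22·83 + 10   →  a_0 = 22
83 = 8·10 + 3   →  a_1 = 8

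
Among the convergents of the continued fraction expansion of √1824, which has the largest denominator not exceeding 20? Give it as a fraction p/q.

726/17

√1824 = [42; 1, 2, 2, 2, 1, 84, …] (period length 6).
Convergents:
  p_0/q_0 = 42/1
  p_1/q_1 = 43/1
  p_2/q_2 = 128/3
  p_3/q_3 = 299/7
  p_4/q_4 = 726/17
  p_5/q_5 = 1025/24
q_4 = 17 ≤ 20 < 24 = q_5, so the answer is 726/17.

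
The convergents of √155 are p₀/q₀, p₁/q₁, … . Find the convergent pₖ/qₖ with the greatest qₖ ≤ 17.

112/9

√155 = [12; 2, 4, 2, 24, …] (period length 4).
Convergents:
  p_0/q_0 = 12/1
  p_1/q_1 = 25/2
  p_2/q_2 = 112/9
  p_3/q_3 = 249/20
q_2 = 9 ≤ 17 < 20 = q_3, so the answer is 112/9.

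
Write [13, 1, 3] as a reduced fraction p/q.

55/4

Fold from the inside: start with 3/1.
  1 + 1/3 = 4/3
  13 + 3/4 = 55/4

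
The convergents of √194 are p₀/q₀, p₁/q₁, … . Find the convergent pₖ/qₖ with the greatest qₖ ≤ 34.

√194 = [13; 1, 12, 1, 26, …] (period length 4).
Convergents:
  p_0/q_0 = 13/1
  p_1/q_1 = 14/1
  p_2/q_2 = 181/13
  p_3/q_3 = 195/14
  p_4/q_4 = 5251/377
q_3 = 14 ≤ 34 < 377 = q_4, so the answer is 195/14.

195/14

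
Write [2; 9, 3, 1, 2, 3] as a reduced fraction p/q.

Using pₖ = aₖpₖ₋₁ + pₖ₋₂ and qₖ = aₖqₖ₋₁ + qₖ₋₂:
  k=0: a=2, p=2, q=1
  k=1: a=9, p=19, q=9
  k=2: a=3, p=59, q=28
  k=3: a=1, p=78, q=37
  k=4: a=2, p=215, q=102
  k=5: a=3, p=723, q=343

723/343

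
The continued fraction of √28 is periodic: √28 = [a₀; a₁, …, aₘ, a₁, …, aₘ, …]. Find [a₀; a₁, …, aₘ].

[5; 3, 2, 3, 10]

a₀ = ⌊√28⌋ = 5.
With m₀=0, d₀=1 and mₖ₊₁ = dₖaₖ − mₖ, dₖ₊₁ = (n − mₖ₊₁²)/dₖ, aₖ₊₁ = ⌊(a₀+mₖ₊₁)/dₖ₊₁⌋:
  k=1: m=5, d=3, a=3
  k=2: m=4, d=4, a=2
  k=3: m=4, d=3, a=3
  k=4: m=5, d=1, a=10
d=1 and a=2a₀=10 at k=4, so the next step gives (m, d) = (5, 3) again — its k=1 value — and the period has length 4.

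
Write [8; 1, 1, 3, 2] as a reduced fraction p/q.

137/16

Fold from the inside: start with 2/1.
  3 + 1/2 = 7/2
  1 + 2/7 = 9/7
  1 + 7/9 = 16/9
  8 + 9/16 = 137/16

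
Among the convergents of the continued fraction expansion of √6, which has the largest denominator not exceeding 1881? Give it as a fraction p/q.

√6 = [2; 2, 4, …] (period length 2).
Convergents:
  p_0/q_0 = 2/1
  p_1/q_1 = 5/2
  p_2/q_2 = 22/9
  p_3/q_3 = 49/20
  p_4/q_4 = 218/89
  p_5/q_5 = 485/198
  p_6/q_6 = 2158/881
  p_7/q_7 = 4801/1960
q_6 = 881 ≤ 1881 < 1960 = q_7, so the answer is 2158/881.

2158/881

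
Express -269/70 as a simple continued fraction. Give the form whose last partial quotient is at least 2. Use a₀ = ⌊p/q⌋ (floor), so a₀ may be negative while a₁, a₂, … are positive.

-269 = -4×70 + 11
70 = 6×11 + 4
11 = 2×4 + 3
4 = 1×3 + 1
3 = 3×1 + 0  (stop)
So -269/70 = [-4; 6, 2, 1, 3].

[-4; 6, 2, 1, 3]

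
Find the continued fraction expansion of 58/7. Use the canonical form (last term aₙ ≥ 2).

58 = 8·7 + 2
7 = 3·2 + 1
2 = 2·1 + 0  (stop)
So 58/7 = [8; 3, 2].

[8; 3, 2]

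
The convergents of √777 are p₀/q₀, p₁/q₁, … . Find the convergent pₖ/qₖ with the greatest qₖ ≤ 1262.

√777 = [27; 1, 6, 1, 54, …] (period length 4).
Convergents:
  p_0/q_0 = 27/1
  p_1/q_1 = 28/1
  p_2/q_2 = 195/7
  p_3/q_3 = 223/8
  p_4/q_4 = 12237/439
  p_5/q_5 = 12460/447
  p_6/q_6 = 86997/3121
q_5 = 447 ≤ 1262 < 3121 = q_6, so the answer is 12460/447.

12460/447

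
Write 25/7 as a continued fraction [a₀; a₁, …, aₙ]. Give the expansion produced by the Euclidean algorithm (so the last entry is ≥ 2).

25 = 3*7 + 4
7 = 1*4 + 3
4 = 1*3 + 1
3 = 3*1 + 0  (stop)
So 25/7 = [3; 1, 1, 3].

[3; 1, 1, 3]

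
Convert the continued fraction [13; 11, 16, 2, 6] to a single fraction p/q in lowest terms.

Fold from the inside: start with 6/1.
  2 + 1/6 = 13/6
  16 + 6/13 = 214/13
  11 + 13/214 = 2367/214
  13 + 214/2367 = 30985/2367

30985/2367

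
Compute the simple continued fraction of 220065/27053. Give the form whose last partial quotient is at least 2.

[8; 7, 2, 3, 13, 19, 2]

220065 = 8·27053 + 3641
27053 = 7·3641 + 1566
3641 = 2·1566 + 509
1566 = 3·509 + 39
509 = 13·39 + 2
39 = 19·2 + 1
2 = 2·1 + 0  (stop)
So 220065/27053 = [8; 7, 2, 3, 13, 19, 2].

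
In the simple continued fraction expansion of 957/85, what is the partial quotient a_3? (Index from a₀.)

6

957 = 11·85 + 22   →  a_0 = 11
85 = 3·22 + 19   →  a_1 = 3
22 = 1·19 + 3   →  a_2 = 1
19 = 6·3 + 1   →  a_3 = 6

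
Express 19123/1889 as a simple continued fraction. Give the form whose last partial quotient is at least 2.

19123 = 10×1889 + 233
1889 = 8×233 + 25
233 = 9×25 + 8
25 = 3×8 + 1
8 = 8×1 + 0  (stop)
So 19123/1889 = [10; 8, 9, 3, 8].

[10; 8, 9, 3, 8]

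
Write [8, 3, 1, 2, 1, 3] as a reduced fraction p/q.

463/56

Using pₖ = aₖpₖ₋₁ + pₖ₋₂ and qₖ = aₖqₖ₋₁ + qₖ₋₂:
  k=0: a=8, p=8, q=1
  k=1: a=3, p=25, q=3
  k=2: a=1, p=33, q=4
  k=3: a=2, p=91, q=11
  k=4: a=1, p=124, q=15
  k=5: a=3, p=463, q=56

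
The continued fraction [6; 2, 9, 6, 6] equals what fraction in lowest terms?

4629/715

Fold from the inside: start with 6/1.
  6 + 1/6 = 37/6
  9 + 6/37 = 339/37
  2 + 37/339 = 715/339
  6 + 339/715 = 4629/715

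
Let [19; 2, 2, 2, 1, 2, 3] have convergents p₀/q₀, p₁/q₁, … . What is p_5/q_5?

Using pₖ = aₖpₖ₋₁ + pₖ₋₂, qₖ = aₖqₖ₋₁ + qₖ₋₂ (with p₋₁=1, p₋₂=0, q₋₁=0, q₋₂=1):
  k=0: a=19, p=19, q=1
  k=1: a=2, p=39, q=2
  k=2: a=2, p=97, q=5
  k=3: a=2, p=233, q=12
  k=4: a=1, p=330, q=17
  k=5: a=2, p=893, q=46

893/46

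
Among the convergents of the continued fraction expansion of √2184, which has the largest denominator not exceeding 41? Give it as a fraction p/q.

√2184 = [46; 1, 2, 1, 2, 1, 92, …] (period length 6).
Convergents:
  p_0/q_0 = 46/1
  p_1/q_1 = 47/1
  p_2/q_2 = 140/3
  p_3/q_3 = 187/4
  p_4/q_4 = 514/11
  p_5/q_5 = 701/15
  p_6/q_6 = 65006/1391
q_5 = 15 ≤ 41 < 1391 = q_6, so the answer is 701/15.

701/15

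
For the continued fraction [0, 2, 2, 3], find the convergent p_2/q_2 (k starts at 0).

Using pₖ = aₖpₖ₋₁ + pₖ₋₂, qₖ = aₖqₖ₋₁ + qₖ₋₂ (with p₋₁=1, p₋₂=0, q₋₁=0, q₋₂=1):
  k=0: a=0, p=0, q=1
  k=1: a=2, p=1, q=2
  k=2: a=2, p=2, q=5

2/5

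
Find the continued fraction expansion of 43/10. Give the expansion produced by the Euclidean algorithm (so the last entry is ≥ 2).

[4; 3, 3]

43 = 4*10 + 3
10 = 3*3 + 1
3 = 3*1 + 0  (stop)
So 43/10 = [4; 3, 3].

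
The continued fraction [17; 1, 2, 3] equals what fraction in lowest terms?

Fold from the inside: start with 3/1.
  2 + 1/3 = 7/3
  1 + 3/7 = 10/7
  17 + 7/10 = 177/10

177/10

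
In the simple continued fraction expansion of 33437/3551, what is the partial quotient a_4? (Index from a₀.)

33437 = 9·3551 + 1478   →  a_0 = 9
3551 = 2·1478 + 595   →  a_1 = 2
1478 = 2·595 + 288   →  a_2 = 2
595 = 2·288 + 19   →  a_3 = 2
288 = 15·19 + 3   →  a_4 = 15

15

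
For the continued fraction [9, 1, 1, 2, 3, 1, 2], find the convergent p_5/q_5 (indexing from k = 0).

Using pₖ = aₖpₖ₋₁ + pₖ₋₂, qₖ = aₖqₖ₋₁ + qₖ₋₂ (with p₋₁=1, p₋₂=0, q₋₁=0, q₋₂=1):
  k=0: a=9, p=9, q=1
  k=1: a=1, p=10, q=1
  k=2: a=1, p=19, q=2
  k=3: a=2, p=48, q=5
  k=4: a=3, p=163, q=17
  k=5: a=1, p=211, q=22

211/22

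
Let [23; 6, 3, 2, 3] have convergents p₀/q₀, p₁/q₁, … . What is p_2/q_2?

440/19

Using pₖ = aₖpₖ₋₁ + pₖ₋₂, qₖ = aₖqₖ₋₁ + qₖ₋₂ (with p₋₁=1, p₋₂=0, q₋₁=0, q₋₂=1):
  k=0: a=23, p=23, q=1
  k=1: a=6, p=139, q=6
  k=2: a=3, p=440, q=19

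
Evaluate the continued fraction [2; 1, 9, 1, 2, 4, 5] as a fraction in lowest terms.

Fold from the inside: start with 5/1.
  4 + 1/5 = 21/5
  2 + 5/21 = 47/21
  1 + 21/47 = 68/47
  9 + 47/68 = 659/68
  1 + 68/659 = 727/659
  2 + 659/727 = 2113/727

2113/727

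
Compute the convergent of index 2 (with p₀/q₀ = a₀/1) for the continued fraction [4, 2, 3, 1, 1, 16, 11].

Using pₖ = aₖpₖ₋₁ + pₖ₋₂, qₖ = aₖqₖ₋₁ + qₖ₋₂ (with p₋₁=1, p₋₂=0, q₋₁=0, q₋₂=1):
  k=0: a=4, p=4, q=1
  k=1: a=2, p=9, q=2
  k=2: a=3, p=31, q=7

31/7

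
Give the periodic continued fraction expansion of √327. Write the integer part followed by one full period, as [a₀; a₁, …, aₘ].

a₀ = ⌊√327⌋ = 18.
With m₀=0, d₀=1 and mₖ₊₁ = dₖaₖ − mₖ, dₖ₊₁ = (n − mₖ₊₁²)/dₖ, aₖ₊₁ = ⌊(a₀+mₖ₊₁)/dₖ₊₁⌋:
  k=1: m=18, d=3, a=12
  k=2: m=18, d=1, a=36
d=1 and a=2a₀=36 at k=2, so the next step gives (m, d) = (18, 3) again — its k=1 value — and the period has length 2.

[18; 12, 36]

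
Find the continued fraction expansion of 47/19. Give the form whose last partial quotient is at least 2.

47 = 2×19 + 9
19 = 2×9 + 1
9 = 9×1 + 0  (stop)
So 47/19 = [2; 2, 9].

[2; 2, 9]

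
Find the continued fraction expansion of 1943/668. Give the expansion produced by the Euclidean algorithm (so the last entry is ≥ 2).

[2; 1, 9, 1, 19, 3]

1943 = 2*668 + 607
668 = 1*607 + 61
607 = 9*61 + 58
61 = 1*58 + 3
58 = 19*3 + 1
3 = 3*1 + 0  (stop)
So 1943/668 = [2; 1, 9, 1, 19, 3].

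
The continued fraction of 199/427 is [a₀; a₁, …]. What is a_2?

6

199 = 0·427 + 199   →  a_0 = 0
427 = 2·199 + 29   →  a_1 = 2
199 = 6·29 + 25   →  a_2 = 6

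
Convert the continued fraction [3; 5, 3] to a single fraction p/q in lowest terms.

51/16

Fold from the inside: start with 3/1.
  5 + 1/3 = 16/3
  3 + 3/16 = 51/16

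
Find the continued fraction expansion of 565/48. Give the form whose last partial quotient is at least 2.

565 = 11*48 + 37
48 = 1*37 + 11
37 = 3*11 + 4
11 = 2*4 + 3
4 = 1*3 + 1
3 = 3*1 + 0  (stop)
So 565/48 = [11; 1, 3, 2, 1, 3].

[11; 1, 3, 2, 1, 3]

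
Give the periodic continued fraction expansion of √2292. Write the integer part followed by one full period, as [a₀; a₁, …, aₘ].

[47; 1, 6, 1, 94]

a₀ = ⌊√2292⌋ = 47.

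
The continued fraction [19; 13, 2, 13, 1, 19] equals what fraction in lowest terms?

Using pₖ = aₖpₖ₋₁ + pₖ₋₂ and qₖ = aₖqₖ₋₁ + qₖ₋₂:
  k=0: a=19, p=19, q=1
  k=1: a=13, p=248, q=13
  k=2: a=2, p=515, q=27
  k=3: a=13, p=6943, q=364
  k=4: a=1, p=7458, q=391
  k=5: a=19, p=148645, q=7793

148645/7793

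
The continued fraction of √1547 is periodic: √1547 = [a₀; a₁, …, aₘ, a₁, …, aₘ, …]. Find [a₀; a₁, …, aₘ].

[39; 3, 78]

a₀ = ⌊√1547⌋ = 39.
With m₀=0, d₀=1 and mₖ₊₁ = dₖaₖ − mₖ, dₖ₊₁ = (n − mₖ₊₁²)/dₖ, aₖ₊₁ = ⌊(a₀+mₖ₊₁)/dₖ₊₁⌋:
  k=1: m=39, d=26, a=3
  k=2: m=39, d=1, a=78
d=1 and a=2a₀=78 at k=2, so the next step gives (m, d) = (39, 26) again — its k=1 value — and the period has length 2.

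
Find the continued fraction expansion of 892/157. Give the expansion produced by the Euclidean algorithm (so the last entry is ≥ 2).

892 = 5×157 + 107
157 = 1×107 + 50
107 = 2×50 + 7
50 = 7×7 + 1
7 = 7×1 + 0  (stop)
So 892/157 = [5; 1, 2, 7, 7].

[5; 1, 2, 7, 7]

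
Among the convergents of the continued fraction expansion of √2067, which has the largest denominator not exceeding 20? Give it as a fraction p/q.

591/13

√2067 = [45; 2, 6, 2, 90, …] (period length 4).
Convergents:
  p_0/q_0 = 45/1
  p_1/q_1 = 91/2
  p_2/q_2 = 591/13
  p_3/q_3 = 1273/28
q_2 = 13 ≤ 20 < 28 = q_3, so the answer is 591/13.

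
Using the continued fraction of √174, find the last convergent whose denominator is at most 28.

277/21

√174 = [13; 5, 4, 5, 26, …] (period length 4).
Convergents:
  p_0/q_0 = 13/1
  p_1/q_1 = 66/5
  p_2/q_2 = 277/21
  p_3/q_3 = 1451/110
q_2 = 21 ≤ 28 < 110 = q_3, so the answer is 277/21.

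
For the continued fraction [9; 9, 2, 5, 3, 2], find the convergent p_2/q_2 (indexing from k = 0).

Using pₖ = aₖpₖ₋₁ + pₖ₋₂, qₖ = aₖqₖ₋₁ + qₖ₋₂ (with p₋₁=1, p₋₂=0, q₋₁=0, q₋₂=1):
  k=0: a=9, p=9, q=1
  k=1: a=9, p=82, q=9
  k=2: a=2, p=173, q=19

173/19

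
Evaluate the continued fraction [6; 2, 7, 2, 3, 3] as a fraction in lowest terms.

2361/365

Fold from the inside: start with 3/1.
  3 + 1/3 = 10/3
  2 + 3/10 = 23/10
  7 + 10/23 = 171/23
  2 + 23/171 = 365/171
  6 + 171/365 = 2361/365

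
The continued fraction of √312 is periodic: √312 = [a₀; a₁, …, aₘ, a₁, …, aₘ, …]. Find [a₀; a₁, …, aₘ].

a₀ = ⌊√312⌋ = 17.

[17; 1, 1, 1, 34]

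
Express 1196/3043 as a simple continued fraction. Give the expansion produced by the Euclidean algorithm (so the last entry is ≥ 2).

1196 = 0·3043 + 1196
3043 = 2·1196 + 651
1196 = 1·651 + 545
651 = 1·545 + 106
545 = 5·106 + 15
106 = 7·15 + 1
15 = 15·1 + 0  (stop)
So 1196/3043 = [0; 2, 1, 1, 5, 7, 15].

[0; 2, 1, 1, 5, 7, 15]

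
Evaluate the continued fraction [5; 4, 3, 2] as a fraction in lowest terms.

Using pₖ = aₖpₖ₋₁ + pₖ₋₂ and qₖ = aₖqₖ₋₁ + qₖ₋₂:
  k=0: a=5, p=5, q=1
  k=1: a=4, p=21, q=4
  k=2: a=3, p=68, q=13
  k=3: a=2, p=157, q=30

157/30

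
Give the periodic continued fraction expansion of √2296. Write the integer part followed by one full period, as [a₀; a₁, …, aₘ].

[47; 1, 10, 1, 94]

a₀ = ⌊√2296⌋ = 47.
With m₀=0, d₀=1 and mₖ₊₁ = dₖaₖ − mₖ, dₖ₊₁ = (n − mₖ₊₁²)/dₖ, aₖ₊₁ = ⌊(a₀+mₖ₊₁)/dₖ₊₁⌋:
  k=1: m=47, d=87, a=1
  k=2: m=40, d=8, a=10
  k=3: m=40, d=87, a=1
  k=4: m=47, d=1, a=94
d=1 and a=2a₀=94 at k=4, so the next step gives (m, d) = (47, 87) again — its k=1 value — and the period has length 4.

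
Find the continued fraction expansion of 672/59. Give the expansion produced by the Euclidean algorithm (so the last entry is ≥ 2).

[11; 2, 1, 1, 3, 3]

672 = 11*59 + 23
59 = 2*23 + 13
23 = 1*13 + 10
13 = 1*10 + 3
10 = 3*3 + 1
3 = 3*1 + 0  (stop)
So 672/59 = [11; 2, 1, 1, 3, 3].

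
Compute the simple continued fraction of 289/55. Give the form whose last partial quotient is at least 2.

[5; 3, 1, 13]

289 = 5*55 + 14
55 = 3*14 + 13
14 = 1*13 + 1
13 = 13*1 + 0  (stop)
So 289/55 = [5; 3, 1, 13].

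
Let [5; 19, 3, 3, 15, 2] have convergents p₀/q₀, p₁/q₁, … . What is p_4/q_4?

14918/2953

Using pₖ = aₖpₖ₋₁ + pₖ₋₂, qₖ = aₖqₖ₋₁ + qₖ₋₂ (with p₋₁=1, p₋₂=0, q₋₁=0, q₋₂=1):
  k=0: a=5, p=5, q=1
  k=1: a=19, p=96, q=19
  k=2: a=3, p=293, q=58
  k=3: a=3, p=975, q=193
  k=4: a=15, p=14918, q=2953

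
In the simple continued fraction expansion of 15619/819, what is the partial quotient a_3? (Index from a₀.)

3

15619 = 19·819 + 58   →  a_0 = 19
819 = 14·58 + 7   →  a_1 = 14
58 = 8·7 + 2   →  a_2 = 8
7 = 3·2 + 1   →  a_3 = 3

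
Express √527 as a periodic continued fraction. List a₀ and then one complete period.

a₀ = ⌊√527⌋ = 22.
With m₀=0, d₀=1 and mₖ₊₁ = dₖaₖ − mₖ, dₖ₊₁ = (n − mₖ₊₁²)/dₖ, aₖ₊₁ = ⌊(a₀+mₖ₊₁)/dₖ₊₁⌋:
  k=1: m=22, d=43, a=1
  k=2: m=21, d=2, a=21
  k=3: m=21, d=43, a=1
  k=4: m=22, d=1, a=44
d=1 and a=2a₀=44 at k=4, so the next step gives (m, d) = (22, 43) again — its k=1 value — and the period has length 4.

[22; 1, 21, 1, 44]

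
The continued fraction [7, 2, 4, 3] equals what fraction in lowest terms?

216/29

Using pₖ = aₖpₖ₋₁ + pₖ₋₂ and qₖ = aₖqₖ₋₁ + qₖ₋₂:
  k=0: a=7, p=7, q=1
  k=1: a=2, p=15, q=2
  k=2: a=4, p=67, q=9
  k=3: a=3, p=216, q=29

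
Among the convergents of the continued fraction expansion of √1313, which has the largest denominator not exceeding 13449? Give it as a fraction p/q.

√1313 = [36; 4, 4, 72, …] (period length 3).
Convergents:
  p_0/q_0 = 36/1
  p_1/q_1 = 145/4
  p_2/q_2 = 616/17
  p_3/q_3 = 44497/1228
  p_4/q_4 = 178604/4929
  p_5/q_5 = 758913/20944
q_4 = 4929 ≤ 13449 < 20944 = q_5, so the answer is 178604/4929.

178604/4929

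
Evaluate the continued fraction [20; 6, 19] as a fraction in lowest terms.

2319/115

Using pₖ = aₖpₖ₋₁ + pₖ₋₂ and qₖ = aₖqₖ₋₁ + qₖ₋₂:
  k=0: a=20, p=20, q=1
  k=1: a=6, p=121, q=6
  k=2: a=19, p=2319, q=115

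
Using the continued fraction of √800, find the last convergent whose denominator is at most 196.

√800 = [28; 3, 1, 1, 13, 1, 1, 3, 56, …] (period length 8).
Convergents:
  p_0/q_0 = 28/1
  p_1/q_1 = 85/3
  p_2/q_2 = 113/4
  p_3/q_3 = 198/7
  p_4/q_4 = 2687/95
  p_5/q_5 = 2885/102
  p_6/q_6 = 5572/197
q_5 = 102 ≤ 196 < 197 = q_6, so the answer is 2885/102.

2885/102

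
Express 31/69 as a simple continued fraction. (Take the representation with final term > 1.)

31 = 0×69 + 31
69 = 2×31 + 7
31 = 4×7 + 3
7 = 2×3 + 1
3 = 3×1 + 0  (stop)
So 31/69 = [0; 2, 4, 2, 3].

[0; 2, 4, 2, 3]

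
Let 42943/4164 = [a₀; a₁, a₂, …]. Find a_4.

42943 = 10·4164 + 1303   →  a_0 = 10
4164 = 3·1303 + 255   →  a_1 = 3
1303 = 5·255 + 28   →  a_2 = 5
255 = 9·28 + 3   →  a_3 = 9
28 = 9·3 + 1   →  a_4 = 9

9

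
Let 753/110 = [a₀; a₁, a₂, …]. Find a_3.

753 = 6·110 + 93   →  a_0 = 6
110 = 1·93 + 17   →  a_1 = 1
93 = 5·17 + 8   →  a_2 = 5
17 = 2·8 + 1   →  a_3 = 2

2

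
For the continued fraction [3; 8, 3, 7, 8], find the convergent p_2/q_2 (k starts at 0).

78/25

Using pₖ = aₖpₖ₋₁ + pₖ₋₂, qₖ = aₖqₖ₋₁ + qₖ₋₂ (with p₋₁=1, p₋₂=0, q₋₁=0, q₋₂=1):
  k=0: a=3, p=3, q=1
  k=1: a=8, p=25, q=8
  k=2: a=3, p=78, q=25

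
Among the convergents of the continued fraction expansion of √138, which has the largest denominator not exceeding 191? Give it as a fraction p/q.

1116/95

√138 = [11; 1, 2, 1, 22, …] (period length 4).
Convergents:
  p_0/q_0 = 11/1
  p_1/q_1 = 12/1
  p_2/q_2 = 35/3
  p_3/q_3 = 47/4
  p_4/q_4 = 1069/91
  p_5/q_5 = 1116/95
  p_6/q_6 = 3301/281
q_5 = 95 ≤ 191 < 281 = q_6, so the answer is 1116/95.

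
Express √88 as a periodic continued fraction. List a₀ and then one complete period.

[9; 2, 1, 1, 1, 2, 18]

a₀ = ⌊√88⌋ = 9.
With m₀=0, d₀=1 and mₖ₊₁ = dₖaₖ − mₖ, dₖ₊₁ = (n − mₖ₊₁²)/dₖ, aₖ₊₁ = ⌊(a₀+mₖ₊₁)/dₖ₊₁⌋:
  k=1: m=9, d=7, a=2
  k=2: m=5, d=9, a=1
  k=3: m=4, d=8, a=1
  k=4: m=4, d=9, a=1
  k=5: m=5, d=7, a=2
  k=6: m=9, d=1, a=18
d=1 and a=2a₀=18 at k=6, so the next step gives (m, d) = (9, 7) again — its k=1 value — and the period has length 6.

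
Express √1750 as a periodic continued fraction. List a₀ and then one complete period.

[41; 1, 4, 1, 82]

a₀ = ⌊√1750⌋ = 41.
With m₀=0, d₀=1 and mₖ₊₁ = dₖaₖ − mₖ, dₖ₊₁ = (n − mₖ₊₁²)/dₖ, aₖ₊₁ = ⌊(a₀+mₖ₊₁)/dₖ₊₁⌋:
  k=1: m=41, d=69, a=1
  k=2: m=28, d=14, a=4
  k=3: m=28, d=69, a=1
  k=4: m=41, d=1, a=82
d=1 and a=2a₀=82 at k=4, so the next step gives (m, d) = (41, 69) again — its k=1 value — and the period has length 4.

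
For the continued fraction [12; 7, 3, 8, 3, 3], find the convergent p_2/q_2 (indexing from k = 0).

Using pₖ = aₖpₖ₋₁ + pₖ₋₂, qₖ = aₖqₖ₋₁ + qₖ₋₂ (with p₋₁=1, p₋₂=0, q₋₁=0, q₋₂=1):
  k=0: a=12, p=12, q=1
  k=1: a=7, p=85, q=7
  k=2: a=3, p=267, q=22

267/22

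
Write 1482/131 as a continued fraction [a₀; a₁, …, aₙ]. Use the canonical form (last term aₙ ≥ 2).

[11; 3, 5, 8]

1482 = 11*131 + 41
131 = 3*41 + 8
41 = 5*8 + 1
8 = 8*1 + 0  (stop)
So 1482/131 = [11; 3, 5, 8].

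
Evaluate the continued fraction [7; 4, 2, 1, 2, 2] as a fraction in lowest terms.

Fold from the inside: start with 2/1.
  2 + 1/2 = 5/2
  1 + 2/5 = 7/5
  2 + 5/7 = 19/7
  4 + 7/19 = 83/19
  7 + 19/83 = 600/83

600/83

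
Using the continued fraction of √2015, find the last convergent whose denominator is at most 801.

√2015 = [44; 1, 7, 1, 88, …] (period length 4).
Convergents:
  p_0/q_0 = 44/1
  p_1/q_1 = 45/1
  p_2/q_2 = 359/8
  p_3/q_3 = 404/9
  p_4/q_4 = 35911/800
  p_5/q_5 = 36315/809
q_4 = 800 ≤ 801 < 809 = q_5, so the answer is 35911/800.

35911/800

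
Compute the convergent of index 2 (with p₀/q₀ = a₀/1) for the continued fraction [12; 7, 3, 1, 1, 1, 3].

267/22

Using pₖ = aₖpₖ₋₁ + pₖ₋₂, qₖ = aₖqₖ₋₁ + qₖ₋₂ (with p₋₁=1, p₋₂=0, q₋₁=0, q₋₂=1):
  k=0: a=12, p=12, q=1
  k=1: a=7, p=85, q=7
  k=2: a=3, p=267, q=22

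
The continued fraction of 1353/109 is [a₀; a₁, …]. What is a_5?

2

1353 = 12·109 + 45   →  a_0 = 12
109 = 2·45 + 19   →  a_1 = 2
45 = 2·19 + 7   →  a_2 = 2
19 = 2·7 + 5   →  a_3 = 2
7 = 1·5 + 2   →  a_4 = 1
5 = 2·2 + 1   →  a_5 = 2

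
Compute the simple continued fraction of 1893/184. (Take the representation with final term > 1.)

1893 = 10*184 + 53
184 = 3*53 + 25
53 = 2*25 + 3
25 = 8*3 + 1
3 = 3*1 + 0  (stop)
So 1893/184 = [10; 3, 2, 8, 3].

[10; 3, 2, 8, 3]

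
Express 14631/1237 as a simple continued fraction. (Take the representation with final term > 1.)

14631 = 11·1237 + 1024
1237 = 1·1024 + 213
1024 = 4·213 + 172
213 = 1·172 + 41
172 = 4·41 + 8
41 = 5·8 + 1
8 = 8·1 + 0  (stop)
So 14631/1237 = [11; 1, 4, 1, 4, 5, 8].

[11; 1, 4, 1, 4, 5, 8]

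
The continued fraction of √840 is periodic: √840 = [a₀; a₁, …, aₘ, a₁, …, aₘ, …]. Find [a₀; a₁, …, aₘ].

[28; 1, 56]

a₀ = ⌊√840⌋ = 28.
With m₀=0, d₀=1 and mₖ₊₁ = dₖaₖ − mₖ, dₖ₊₁ = (n − mₖ₊₁²)/dₖ, aₖ₊₁ = ⌊(a₀+mₖ₊₁)/dₖ₊₁⌋:
  k=1: m=28, d=56, a=1
  k=2: m=28, d=1, a=56
d=1 and a=2a₀=56 at k=2, so the next step gives (m, d) = (28, 56) again — its k=1 value — and the period has length 2.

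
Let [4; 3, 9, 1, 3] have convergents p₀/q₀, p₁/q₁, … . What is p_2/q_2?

121/28

Using pₖ = aₖpₖ₋₁ + pₖ₋₂, qₖ = aₖqₖ₋₁ + qₖ₋₂ (with p₋₁=1, p₋₂=0, q₋₁=0, q₋₂=1):
  k=0: a=4, p=4, q=1
  k=1: a=3, p=13, q=3
  k=2: a=9, p=121, q=28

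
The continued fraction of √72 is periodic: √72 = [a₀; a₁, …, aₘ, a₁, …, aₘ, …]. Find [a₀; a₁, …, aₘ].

[8; 2, 16]

a₀ = ⌊√72⌋ = 8.
With m₀=0, d₀=1 and mₖ₊₁ = dₖaₖ − mₖ, dₖ₊₁ = (n − mₖ₊₁²)/dₖ, aₖ₊₁ = ⌊(a₀+mₖ₊₁)/dₖ₊₁⌋:
  k=1: m=8, d=8, a=2
  k=2: m=8, d=1, a=16
d=1 and a=2a₀=16 at k=2, so the next step gives (m, d) = (8, 8) again — its k=1 value — and the period has length 2.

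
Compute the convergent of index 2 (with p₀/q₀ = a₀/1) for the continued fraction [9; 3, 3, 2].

93/10

Using pₖ = aₖpₖ₋₁ + pₖ₋₂, qₖ = aₖqₖ₋₁ + qₖ₋₂ (with p₋₁=1, p₋₂=0, q₋₁=0, q₋₂=1):
  k=0: a=9, p=9, q=1
  k=1: a=3, p=28, q=3
  k=2: a=3, p=93, q=10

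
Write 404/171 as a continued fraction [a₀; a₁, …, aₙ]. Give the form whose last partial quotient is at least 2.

404 = 2·171 + 62
171 = 2·62 + 47
62 = 1·47 + 15
47 = 3·15 + 2
15 = 7·2 + 1
2 = 2·1 + 0  (stop)
So 404/171 = [2; 2, 1, 3, 7, 2].

[2; 2, 1, 3, 7, 2]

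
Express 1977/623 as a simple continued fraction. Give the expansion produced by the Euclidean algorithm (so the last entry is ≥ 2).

[3; 5, 1, 3, 3, 8]

1977 = 3*623 + 108
623 = 5*108 + 83
108 = 1*83 + 25
83 = 3*25 + 8
25 = 3*8 + 1
8 = 8*1 + 0  (stop)
So 1977/623 = [3; 5, 1, 3, 3, 8].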